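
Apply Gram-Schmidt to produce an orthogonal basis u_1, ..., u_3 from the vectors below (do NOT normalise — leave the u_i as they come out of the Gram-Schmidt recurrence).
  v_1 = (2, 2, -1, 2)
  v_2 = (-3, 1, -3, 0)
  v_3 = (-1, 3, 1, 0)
Orthogonal basis:
  u_1 = (2, 2, -1, 2)
  u_2 = (-37/13, 15/13, -40/13, 2/13)
  u_3 = (-40/41, 96/41, 72/41, -20/41)

Apply the Gram-Schmidt recurrence
  u_1 = v_1
  u_i = v_i − Σ_{j<i} ((v_i · u_j) / (u_j · u_j)) · u_j.

Step by step this gives:
  u_1 = (2, 2, -1, 2)
  u_2 = (-37/13, 15/13, -40/13, 2/13)
  u_3 = (-40/41, 96/41, 72/41, -20/41)

Orthogonality check:
  u_2 · u_1 = 0 (should be 0)
  u_3 · u_1 = 0 (should be 0)
  u_3 · u_2 = 0 (should be 0)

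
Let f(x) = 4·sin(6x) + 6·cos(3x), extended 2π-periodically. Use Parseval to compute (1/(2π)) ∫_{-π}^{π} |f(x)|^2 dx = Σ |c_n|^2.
Σ |c_n|^2 = 26

Expand |f|^2 and use orthogonality of {sin(nx), cos(mx)} on [-π, π]:
  ∫_{-π}^{π} sin(nx)^2 dx = π, ∫ cos(mx)^2 dx = π, and cross terms integrate to 0.
So ∫_{-π}^{π} f(x)^2 dx = 4^2 · π + 6^2 · π = (16 + 36)π.
Divide by 2π: (16 + 36)/2 = 26.
By Parseval, this equals Σ |c_n|^2.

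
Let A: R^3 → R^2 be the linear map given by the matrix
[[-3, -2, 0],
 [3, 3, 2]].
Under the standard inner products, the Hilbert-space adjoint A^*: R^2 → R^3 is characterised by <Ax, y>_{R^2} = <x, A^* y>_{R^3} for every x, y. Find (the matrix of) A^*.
A^* = A^T =
[[-3, 3],
 [-2, 3],
 [0, 2]]

For real matrices with standard dot products, the defining identity <Ax, y> = <x, A^* y> gives (Ax)^T y = x^T (A^*) y, i.e. x^T A^T y = x^T (A^*) y. Since this holds for all x, y, we must have A^* = A^T. Therefore
A^* =
[[-3, 3],
 [-2, 3],
 [0, 2]].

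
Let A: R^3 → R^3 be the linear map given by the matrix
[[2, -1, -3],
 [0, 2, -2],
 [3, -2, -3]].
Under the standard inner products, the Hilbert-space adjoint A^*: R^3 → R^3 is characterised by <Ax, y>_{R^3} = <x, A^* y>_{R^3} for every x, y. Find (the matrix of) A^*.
A^* = A^T =
[[2, 0, 3],
 [-1, 2, -2],
 [-3, -2, -3]]

For real matrices with standard dot products, the defining identity <Ax, y> = <x, A^* y> gives (Ax)^T y = x^T (A^*) y, i.e. x^T A^T y = x^T (A^*) y. Since this holds for all x, y, we must have A^* = A^T. Therefore
A^* =
[[2, 0, 3],
 [-1, 2, -2],
 [-3, -2, -3]].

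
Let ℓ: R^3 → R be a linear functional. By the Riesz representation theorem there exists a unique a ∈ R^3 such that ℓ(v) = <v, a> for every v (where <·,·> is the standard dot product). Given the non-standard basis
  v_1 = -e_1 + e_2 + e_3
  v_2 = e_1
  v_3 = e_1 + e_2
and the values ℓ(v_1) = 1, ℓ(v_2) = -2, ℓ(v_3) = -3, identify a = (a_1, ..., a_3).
a = (-2, -1, 0)

Write a = (a_1, ..., a_3) in the standard basis. For each basis vector v_i, ℓ(v_i) = <v_i, a> is a linear equation in the a_j's. Collect the n equations into a matrix system V a = ℓ, where row i of V is v_i (expressed in the standard basis). Since V is invertible (lower-triangular with 1s on the diagonal, up to permutation), solve by back-substitution:
  V =
[[-1, 1, 1],
 [1, 0, 0],
 [1, 1, 0]]
  V a = (1, -2, -3)
Solving gives a = (-2, -1, 0).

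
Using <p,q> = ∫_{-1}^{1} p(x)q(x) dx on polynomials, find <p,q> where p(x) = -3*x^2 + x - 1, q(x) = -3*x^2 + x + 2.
<p,q> = -26/15

Expand the product: p(x)·q(x) = 9*x^4 - 6*x^3 - 2*x^2 + x - 2.
∫_{-1}^{1} of each monomial x^k gives [2/(k+1) if k even, 0 if k odd]. Integrating term-by-term (or equivalently evaluating the antiderivative F(x) = 9*x^5/5 - 3*x^4/2 - 2*x^3/3 + x^2/2 - 2*x at the endpoints):
  F(1) − F(−1) = -28/15 − (-2/15) = -26/15.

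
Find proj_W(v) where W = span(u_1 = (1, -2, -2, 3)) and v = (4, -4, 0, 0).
proj_W(v) = (2/3, -4/3, -4/3, 2)

Set up U = [u_1 | ... | u_1] ∈ R^(4×1). The projector onto W = col(U) is P = U (U^T U)^(-1) U^T.
Compute U^T U =
  [18],
and U^T v = (12).
Solve U^T U · c = U^T v for the coefficients: c = (2/3). The projection is proj_W(v) = U c.
Check: (v - proj_W(v)) · u_1 = 0  (should be 0).
Result: proj_W(v) = (2/3, -4/3, -4/3, 2).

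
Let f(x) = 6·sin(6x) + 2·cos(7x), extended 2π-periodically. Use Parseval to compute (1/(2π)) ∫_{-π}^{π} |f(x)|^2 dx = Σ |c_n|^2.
Σ |c_n|^2 = 20

Expand |f|^2 and use orthogonality of {sin(nx), cos(mx)} on [-π, π]:
  ∫_{-π}^{π} sin(nx)^2 dx = π, ∫ cos(mx)^2 dx = π, and cross terms integrate to 0.
So ∫_{-π}^{π} f(x)^2 dx = 6^2 · π + 2^2 · π = (36 + 4)π.
Divide by 2π: (36 + 4)/2 = 20.
By Parseval, this equals Σ |c_n|^2.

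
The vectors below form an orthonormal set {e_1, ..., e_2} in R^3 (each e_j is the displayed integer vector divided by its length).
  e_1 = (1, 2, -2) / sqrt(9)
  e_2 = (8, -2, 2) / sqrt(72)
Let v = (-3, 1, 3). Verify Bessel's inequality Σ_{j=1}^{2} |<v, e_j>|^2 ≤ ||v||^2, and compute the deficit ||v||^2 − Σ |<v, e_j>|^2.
Σ |<v, e_j>|^2 = 11; ||v||^2 = 19; deficit = 8

Write each e_j = u_j / sqrt(<u_j, u_j>) where u_j is the displayed integer vector. Then <v, e_j> = <v, u_j> / sqrt(<u_j, u_j>), so |<v, e_j>|^2 = <v, u_j>^2 / <u_j, u_j>.
Coefficients: <v, e_1> = -7/sqrt(9), <v, e_2> = -20/sqrt(72).
Square and sum: Σ |<v, e_j>|^2 = 11.
Compute ||v||^2 = v·v = 19.
Deficit = 19 − 11 = 8 ≥ 0, confirming Bessel's inequality. (The deficit equals ||v − Σ <v,e_j> e_j||^2, the squared distance from v to span{e_j}.)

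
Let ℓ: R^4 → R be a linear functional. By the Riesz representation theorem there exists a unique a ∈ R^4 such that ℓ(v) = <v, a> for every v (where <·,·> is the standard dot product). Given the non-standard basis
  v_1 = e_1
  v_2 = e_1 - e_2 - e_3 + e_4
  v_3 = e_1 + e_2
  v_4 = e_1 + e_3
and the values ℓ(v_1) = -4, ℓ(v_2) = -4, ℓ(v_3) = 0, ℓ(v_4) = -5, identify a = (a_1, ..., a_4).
a = (-4, 4, -1, 3)

Write a = (a_1, ..., a_4) in the standard basis. For each basis vector v_i, ℓ(v_i) = <v_i, a> is a linear equation in the a_j's. Collect the n equations into a matrix system V a = ℓ, where row i of V is v_i (expressed in the standard basis). Since V is invertible (lower-triangular with 1s on the diagonal, up to permutation), solve by back-substitution:
  V =
[[1, 0, 0, 0],
 [1, -1, -1, 1],
 [1, 1, 0, 0],
 [1, 0, 1, 0]]
  V a = (-4, -4, 0, -5)
Solving gives a = (-4, 4, -1, 3).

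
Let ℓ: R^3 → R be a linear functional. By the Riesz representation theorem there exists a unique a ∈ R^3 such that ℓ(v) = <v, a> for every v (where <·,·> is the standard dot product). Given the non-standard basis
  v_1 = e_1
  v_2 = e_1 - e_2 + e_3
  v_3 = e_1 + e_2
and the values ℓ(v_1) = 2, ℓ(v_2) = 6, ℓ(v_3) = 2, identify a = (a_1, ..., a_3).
a = (2, 0, 4)

Write a = (a_1, ..., a_3) in the standard basis. For each basis vector v_i, ℓ(v_i) = <v_i, a> is a linear equation in the a_j's. Collect the n equations into a matrix system V a = ℓ, where row i of V is v_i (expressed in the standard basis). Since V is invertible (lower-triangular with 1s on the diagonal, up to permutation), solve by back-substitution:
  V =
[[1, 0, 0],
 [1, -1, 1],
 [1, 1, 0]]
  V a = (2, 6, 2)
Solving gives a = (2, 0, 4).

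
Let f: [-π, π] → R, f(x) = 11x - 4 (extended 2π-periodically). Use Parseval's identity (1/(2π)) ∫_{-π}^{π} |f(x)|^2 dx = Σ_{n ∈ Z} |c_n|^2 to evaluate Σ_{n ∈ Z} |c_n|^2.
Σ |c_n|^2 = 121π^2/3 + 16

Expand and integrate term by term over [-π, π]:
  ∫ (11x)^2 dx = 121·(2π^3/3); ∫ 2·11·(-4)·x dx = 0 (odd integrand); ∫ (-4)^2 dx = 16·2π.
So (1/(2π)) ∫_{-π}^{π} (11x - 4)^2 dx = 121π^2/3 + 16 = 121π^2/3 + 16.
Parseval ⇒ Σ |c_n|^2 = 121π^2/3 + 16.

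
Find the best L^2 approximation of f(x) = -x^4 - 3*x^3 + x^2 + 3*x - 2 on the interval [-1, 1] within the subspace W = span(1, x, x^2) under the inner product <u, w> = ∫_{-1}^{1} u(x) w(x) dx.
g(x) = x^2/7 + 6*x/5 - 67/35

The best approximation g ∈ W is the orthogonal projection of f onto W. Writing g = a_0 + a_1 x + a_2 x^2, the coefficients solve the normal equations G · a = b where
  G_{ij} = <φ_i, φ_j> and b_i = <f, φ_i>, with φ_0 = 1, φ_1 = x, φ_2 = x^2.
G =
  [2, 0, 2/3]
  [0, 2/3, 0]
  [2/3, 0, 2/5],
b = (-56/15, 4/5, -128/105).
Solving gives a_0 = -67/35, a_1 = 6/5, a_2 = 1/7, so
  g(x) = x^2/7 + 6*x/5 - 67/35.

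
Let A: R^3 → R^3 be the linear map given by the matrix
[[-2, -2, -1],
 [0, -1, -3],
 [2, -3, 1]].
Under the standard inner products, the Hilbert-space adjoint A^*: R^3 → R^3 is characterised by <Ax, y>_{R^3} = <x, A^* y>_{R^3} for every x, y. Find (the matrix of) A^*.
A^* = A^T =
[[-2, 0, 2],
 [-2, -1, -3],
 [-1, -3, 1]]

For real matrices with standard dot products, the defining identity <Ax, y> = <x, A^* y> gives (Ax)^T y = x^T (A^*) y, i.e. x^T A^T y = x^T (A^*) y. Since this holds for all x, y, we must have A^* = A^T. Therefore
A^* =
[[-2, 0, 2],
 [-2, -1, -3],
 [-1, -3, 1]].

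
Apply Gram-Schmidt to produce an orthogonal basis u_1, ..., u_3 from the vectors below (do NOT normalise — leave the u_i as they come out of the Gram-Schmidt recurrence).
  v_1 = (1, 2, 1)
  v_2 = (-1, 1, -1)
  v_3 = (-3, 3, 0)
Orthogonal basis:
  u_1 = (1, 2, 1)
  u_2 = (-1, 1, -1)
  u_3 = (-3/2, 0, 3/2)

Apply the Gram-Schmidt recurrence
  u_1 = v_1
  u_i = v_i − Σ_{j<i} ((v_i · u_j) / (u_j · u_j)) · u_j.

Step by step this gives:
  u_1 = (1, 2, 1)
  u_2 = (-1, 1, -1)
  u_3 = (-3/2, 0, 3/2)

Orthogonality check:
  u_2 · u_1 = 0 (should be 0)
  u_3 · u_1 = 0 (should be 0)
  u_3 · u_2 = 0 (should be 0)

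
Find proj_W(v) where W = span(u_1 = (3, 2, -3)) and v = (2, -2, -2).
proj_W(v) = (12/11, 8/11, -12/11)

Set up U = [u_1 | ... | u_1] ∈ R^(3×1). The projector onto W = col(U) is P = U (U^T U)^(-1) U^T.
Compute U^T U =
  [22],
and U^T v = (8).
Solve U^T U · c = U^T v for the coefficients: c = (4/11). The projection is proj_W(v) = U c.
Check: (v - proj_W(v)) · u_1 = 0  (should be 0).
Result: proj_W(v) = (12/11, 8/11, -12/11).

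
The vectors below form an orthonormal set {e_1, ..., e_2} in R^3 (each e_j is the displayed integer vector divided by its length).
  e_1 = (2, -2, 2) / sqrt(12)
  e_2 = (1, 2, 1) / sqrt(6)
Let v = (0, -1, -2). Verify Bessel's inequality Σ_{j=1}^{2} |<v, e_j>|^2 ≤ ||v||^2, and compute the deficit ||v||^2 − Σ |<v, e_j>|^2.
Σ |<v, e_j>|^2 = 3; ||v||^2 = 5; deficit = 2

Write each e_j = u_j / sqrt(<u_j, u_j>) where u_j is the displayed integer vector. Then <v, e_j> = <v, u_j> / sqrt(<u_j, u_j>), so |<v, e_j>|^2 = <v, u_j>^2 / <u_j, u_j>.
Coefficients: <v, e_1> = -2/sqrt(12), <v, e_2> = -4/sqrt(6).
Square and sum: Σ |<v, e_j>|^2 = 3.
Compute ||v||^2 = v·v = 5.
Deficit = 5 − 3 = 2 ≥ 0, confirming Bessel's inequality. (The deficit equals ||v − Σ <v,e_j> e_j||^2, the squared distance from v to span{e_j}.)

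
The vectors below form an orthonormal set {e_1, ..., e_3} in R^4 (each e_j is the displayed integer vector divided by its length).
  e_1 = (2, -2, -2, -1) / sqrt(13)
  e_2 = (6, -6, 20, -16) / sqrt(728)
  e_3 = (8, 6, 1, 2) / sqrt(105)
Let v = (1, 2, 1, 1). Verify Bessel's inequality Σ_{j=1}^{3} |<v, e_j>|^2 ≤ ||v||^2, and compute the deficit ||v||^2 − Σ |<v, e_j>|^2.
Σ |<v, e_j>|^2 = 209/30; ||v||^2 = 7; deficit = 1/30

Write each e_j = u_j / sqrt(<u_j, u_j>) where u_j is the displayed integer vector. Then <v, e_j> = <v, u_j> / sqrt(<u_j, u_j>), so |<v, e_j>|^2 = <v, u_j>^2 / <u_j, u_j>.
Coefficients: <v, e_1> = -5/sqrt(13), <v, e_2> = -2/sqrt(728), <v, e_3> = 23/sqrt(105).
Square and sum: Σ |<v, e_j>|^2 = 209/30.
Compute ||v||^2 = v·v = 7.
Deficit = 7 − 209/30 = 1/30 ≥ 0, confirming Bessel's inequality. (The deficit equals ||v − Σ <v,e_j> e_j||^2, the squared distance from v to span{e_j}.)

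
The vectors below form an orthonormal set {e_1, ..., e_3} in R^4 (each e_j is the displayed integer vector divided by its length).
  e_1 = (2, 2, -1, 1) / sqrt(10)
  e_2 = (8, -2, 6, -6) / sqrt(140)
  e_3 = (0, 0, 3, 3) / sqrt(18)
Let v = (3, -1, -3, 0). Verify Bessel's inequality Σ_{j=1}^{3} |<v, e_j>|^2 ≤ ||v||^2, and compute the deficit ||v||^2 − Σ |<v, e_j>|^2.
Σ |<v, e_j>|^2 = 69/7; ||v||^2 = 19; deficit = 64/7

Write each e_j = u_j / sqrt(<u_j, u_j>) where u_j is the displayed integer vector. Then <v, e_j> = <v, u_j> / sqrt(<u_j, u_j>), so |<v, e_j>|^2 = <v, u_j>^2 / <u_j, u_j>.
Coefficients: <v, e_1> = 7/sqrt(10), <v, e_2> = 8/sqrt(140), <v, e_3> = -9/sqrt(18).
Square and sum: Σ |<v, e_j>|^2 = 69/7.
Compute ||v||^2 = v·v = 19.
Deficit = 19 − 69/7 = 64/7 ≥ 0, confirming Bessel's inequality. (The deficit equals ||v − Σ <v,e_j> e_j||^2, the squared distance from v to span{e_j}.)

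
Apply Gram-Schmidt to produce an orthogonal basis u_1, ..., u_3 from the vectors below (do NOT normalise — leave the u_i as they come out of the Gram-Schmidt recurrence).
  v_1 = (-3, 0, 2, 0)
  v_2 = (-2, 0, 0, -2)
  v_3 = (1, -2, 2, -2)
Orthogonal basis:
  u_1 = (-3, 0, 2, 0)
  u_2 = (-8/13, 0, -12/13, -2)
  u_3 = (24/17, -2, 36/17, -24/17)

Apply the Gram-Schmidt recurrence
  u_1 = v_1
  u_i = v_i − Σ_{j<i} ((v_i · u_j) / (u_j · u_j)) · u_j.

Step by step this gives:
  u_1 = (-3, 0, 2, 0)
  u_2 = (-8/13, 0, -12/13, -2)
  u_3 = (24/17, -2, 36/17, -24/17)

Orthogonality check:
  u_2 · u_1 = 0 (should be 0)
  u_3 · u_1 = 0 (should be 0)
  u_3 · u_2 = 0 (should be 0)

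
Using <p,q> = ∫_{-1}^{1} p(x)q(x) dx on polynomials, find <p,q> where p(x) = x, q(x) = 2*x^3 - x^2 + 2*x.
<p,q> = 32/15

Expand the product: p(x)·q(x) = 2*x^4 - x^3 + 2*x^2.
∫_{-1}^{1} of each monomial x^k gives [2/(k+1) if k even, 0 if k odd]. Integrating term-by-term (or equivalently evaluating the antiderivative F(x) = 2*x^5/5 - x^4/4 + 2*x^3/3 at the endpoints):
  F(1) − F(−1) = 49/60 − (-79/60) = 32/15.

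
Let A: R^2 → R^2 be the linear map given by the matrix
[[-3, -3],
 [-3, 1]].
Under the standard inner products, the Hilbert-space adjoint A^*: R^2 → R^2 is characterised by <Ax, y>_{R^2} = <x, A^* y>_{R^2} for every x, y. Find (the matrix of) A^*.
A^* = A^T =
[[-3, -3],
 [-3, 1]]

For real matrices with standard dot products, the defining identity <Ax, y> = <x, A^* y> gives (Ax)^T y = x^T (A^*) y, i.e. x^T A^T y = x^T (A^*) y. Since this holds for all x, y, we must have A^* = A^T. Therefore
A^* =
[[-3, -3],
 [-3, 1]].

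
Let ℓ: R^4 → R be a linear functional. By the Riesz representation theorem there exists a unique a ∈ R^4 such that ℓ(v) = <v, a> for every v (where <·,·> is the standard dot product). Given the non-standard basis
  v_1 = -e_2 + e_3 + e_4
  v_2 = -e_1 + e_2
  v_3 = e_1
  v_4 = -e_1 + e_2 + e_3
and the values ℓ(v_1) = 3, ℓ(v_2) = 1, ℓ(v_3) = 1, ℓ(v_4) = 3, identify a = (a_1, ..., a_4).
a = (1, 2, 2, 3)

Write a = (a_1, ..., a_4) in the standard basis. For each basis vector v_i, ℓ(v_i) = <v_i, a> is a linear equation in the a_j's. Collect the n equations into a matrix system V a = ℓ, where row i of V is v_i (expressed in the standard basis). Since V is invertible (lower-triangular with 1s on the diagonal, up to permutation), solve by back-substitution:
  V =
[[0, -1, 1, 1],
 [-1, 1, 0, 0],
 [1, 0, 0, 0],
 [-1, 1, 1, 0]]
  V a = (3, 1, 1, 3)
Solving gives a = (1, 2, 2, 3).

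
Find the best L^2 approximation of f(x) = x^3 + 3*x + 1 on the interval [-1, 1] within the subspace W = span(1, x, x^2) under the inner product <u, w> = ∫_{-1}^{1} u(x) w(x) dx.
g(x) = 18*x/5 + 1

The best approximation g ∈ W is the orthogonal projection of f onto W. Writing g = a_0 + a_1 x + a_2 x^2, the coefficients solve the normal equations G · a = b where
  G_{ij} = <φ_i, φ_j> and b_i = <f, φ_i>, with φ_0 = 1, φ_1 = x, φ_2 = x^2.
G =
  [2, 0, 2/3]
  [0, 2/3, 0]
  [2/3, 0, 2/5],
b = (2, 12/5, 2/3).
Solving gives a_0 = 1, a_1 = 18/5, a_2 = 0, so
  g(x) = 18*x/5 + 1.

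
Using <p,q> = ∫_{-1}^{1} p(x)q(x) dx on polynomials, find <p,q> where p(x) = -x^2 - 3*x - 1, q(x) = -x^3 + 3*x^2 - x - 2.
<p,q> = 16/3

Expand the product: p(x)·q(x) = x^5 - 7*x^3 + 2*x^2 + 7*x + 2.
∫_{-1}^{1} of each monomial x^k gives [2/(k+1) if k even, 0 if k odd]. Integrating term-by-term (or equivalently evaluating the antiderivative F(x) = x^6/6 - 7*x^4/4 + 2*x^3/3 + 7*x^2/2 + 2*x at the endpoints):
  F(1) − F(−1) = 55/12 − (-3/4) = 16/3.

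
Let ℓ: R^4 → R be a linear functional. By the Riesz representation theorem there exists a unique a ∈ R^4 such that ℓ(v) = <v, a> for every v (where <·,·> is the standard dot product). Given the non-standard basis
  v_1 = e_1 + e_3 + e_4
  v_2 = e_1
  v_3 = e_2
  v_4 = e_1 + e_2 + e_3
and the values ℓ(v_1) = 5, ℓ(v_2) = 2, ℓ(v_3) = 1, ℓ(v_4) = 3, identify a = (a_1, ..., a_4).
a = (2, 1, 0, 3)

Write a = (a_1, ..., a_4) in the standard basis. For each basis vector v_i, ℓ(v_i) = <v_i, a> is a linear equation in the a_j's. Collect the n equations into a matrix system V a = ℓ, where row i of V is v_i (expressed in the standard basis). Since V is invertible (lower-triangular with 1s on the diagonal, up to permutation), solve by back-substitution:
  V =
[[1, 0, 1, 1],
 [1, 0, 0, 0],
 [0, 1, 0, 0],
 [1, 1, 1, 0]]
  V a = (5, 2, 1, 3)
Solving gives a = (2, 1, 0, 3).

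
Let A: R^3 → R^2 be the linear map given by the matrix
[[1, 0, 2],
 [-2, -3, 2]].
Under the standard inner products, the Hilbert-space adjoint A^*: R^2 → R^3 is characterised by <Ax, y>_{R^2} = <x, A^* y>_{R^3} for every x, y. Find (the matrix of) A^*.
A^* = A^T =
[[1, -2],
 [0, -3],
 [2, 2]]

For real matrices with standard dot products, the defining identity <Ax, y> = <x, A^* y> gives (Ax)^T y = x^T (A^*) y, i.e. x^T A^T y = x^T (A^*) y. Since this holds for all x, y, we must have A^* = A^T. Therefore
A^* =
[[1, -2],
 [0, -3],
 [2, 2]].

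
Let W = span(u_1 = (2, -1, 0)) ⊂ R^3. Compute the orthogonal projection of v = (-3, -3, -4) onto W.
proj_W(v) = (-6/5, 3/5, 0)

Set up U = [u_1 | ... | u_1] ∈ R^(3×1). The projector onto W = col(U) is P = U (U^T U)^(-1) U^T.
Compute U^T U =
  [5],
and U^T v = (-3).
Solve U^T U · c = U^T v for the coefficients: c = (-3/5). The projection is proj_W(v) = U c.
Check: (v - proj_W(v)) · u_1 = 0  (should be 0).
Result: proj_W(v) = (-6/5, 3/5, 0).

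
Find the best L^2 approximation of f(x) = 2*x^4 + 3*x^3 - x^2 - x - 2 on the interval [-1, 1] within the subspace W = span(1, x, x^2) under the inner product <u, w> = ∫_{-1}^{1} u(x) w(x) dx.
g(x) = 5*x^2/7 + 4*x/5 - 76/35

The best approximation g ∈ W is the orthogonal projection of f onto W. Writing g = a_0 + a_1 x + a_2 x^2, the coefficients solve the normal equations G · a = b where
  G_{ij} = <φ_i, φ_j> and b_i = <f, φ_i>, with φ_0 = 1, φ_1 = x, φ_2 = x^2.
G =
  [2, 0, 2/3]
  [0, 2/3, 0]
  [2/3, 0, 2/5],
b = (-58/15, 8/15, -122/105).
Solving gives a_0 = -76/35, a_1 = 4/5, a_2 = 5/7, so
  g(x) = 5*x^2/7 + 4*x/5 - 76/35.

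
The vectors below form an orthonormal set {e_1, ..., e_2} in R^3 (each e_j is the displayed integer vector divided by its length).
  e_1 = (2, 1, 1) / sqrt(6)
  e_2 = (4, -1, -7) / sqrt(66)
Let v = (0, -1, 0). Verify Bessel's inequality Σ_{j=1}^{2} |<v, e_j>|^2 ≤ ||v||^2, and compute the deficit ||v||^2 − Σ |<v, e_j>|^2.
Σ |<v, e_j>|^2 = 2/11; ||v||^2 = 1; deficit = 9/11

Write each e_j = u_j / sqrt(<u_j, u_j>) where u_j is the displayed integer vector. Then <v, e_j> = <v, u_j> / sqrt(<u_j, u_j>), so |<v, e_j>|^2 = <v, u_j>^2 / <u_j, u_j>.
Coefficients: <v, e_1> = -1/sqrt(6), <v, e_2> = 1/sqrt(66).
Square and sum: Σ |<v, e_j>|^2 = 2/11.
Compute ||v||^2 = v·v = 1.
Deficit = 1 − 2/11 = 9/11 ≥ 0, confirming Bessel's inequality. (The deficit equals ||v − Σ <v,e_j> e_j||^2, the squared distance from v to span{e_j}.)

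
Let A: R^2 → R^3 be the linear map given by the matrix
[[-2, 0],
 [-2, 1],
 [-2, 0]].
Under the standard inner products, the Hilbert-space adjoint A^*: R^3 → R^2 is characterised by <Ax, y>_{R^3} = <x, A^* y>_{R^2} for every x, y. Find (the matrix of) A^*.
A^* = A^T =
[[-2, -2, -2],
 [0, 1, 0]]

For real matrices with standard dot products, the defining identity <Ax, y> = <x, A^* y> gives (Ax)^T y = x^T (A^*) y, i.e. x^T A^T y = x^T (A^*) y. Since this holds for all x, y, we must have A^* = A^T. Therefore
A^* =
[[-2, -2, -2],
 [0, 1, 0]].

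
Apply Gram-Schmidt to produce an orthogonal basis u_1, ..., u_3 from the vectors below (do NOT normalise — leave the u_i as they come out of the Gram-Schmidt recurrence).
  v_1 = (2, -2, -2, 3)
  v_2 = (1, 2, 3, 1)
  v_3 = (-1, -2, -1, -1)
Orthogonal basis:
  u_1 = (2, -2, -2, 3)
  u_2 = (31/21, 32/21, 53/21, 12/7)
  u_3 = (-23/145, -136/145, 101/145, -8/145)

Apply the Gram-Schmidt recurrence
  u_1 = v_1
  u_i = v_i − Σ_{j<i} ((v_i · u_j) / (u_j · u_j)) · u_j.

Step by step this gives:
  u_1 = (2, -2, -2, 3)
  u_2 = (31/21, 32/21, 53/21, 12/7)
  u_3 = (-23/145, -136/145, 101/145, -8/145)

Orthogonality check:
  u_2 · u_1 = 0 (should be 0)
  u_3 · u_1 = 0 (should be 0)
  u_3 · u_2 = 0 (should be 0)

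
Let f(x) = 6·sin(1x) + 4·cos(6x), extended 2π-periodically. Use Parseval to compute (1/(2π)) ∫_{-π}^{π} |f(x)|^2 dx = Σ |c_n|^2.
Σ |c_n|^2 = 26

Expand |f|^2 and use orthogonality of {sin(nx), cos(mx)} on [-π, π]:
  ∫_{-π}^{π} sin(nx)^2 dx = π, ∫ cos(mx)^2 dx = π, and cross terms integrate to 0.
So ∫_{-π}^{π} f(x)^2 dx = 6^2 · π + 4^2 · π = (36 + 16)π.
Divide by 2π: (36 + 16)/2 = 26.
By Parseval, this equals Σ |c_n|^2.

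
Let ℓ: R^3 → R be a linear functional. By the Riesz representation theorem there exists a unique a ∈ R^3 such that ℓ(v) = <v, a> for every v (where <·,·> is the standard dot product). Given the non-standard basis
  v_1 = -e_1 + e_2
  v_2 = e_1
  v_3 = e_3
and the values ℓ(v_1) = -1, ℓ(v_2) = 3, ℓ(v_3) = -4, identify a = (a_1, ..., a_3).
a = (3, 2, -4)

Write a = (a_1, ..., a_3) in the standard basis. For each basis vector v_i, ℓ(v_i) = <v_i, a> is a linear equation in the a_j's. Collect the n equations into a matrix system V a = ℓ, where row i of V is v_i (expressed in the standard basis). Since V is invertible (lower-triangular with 1s on the diagonal, up to permutation), solve by back-substitution:
  V =
[[-1, 1, 0],
 [1, 0, 0],
 [0, 0, 1]]
  V a = (-1, 3, -4)
Solving gives a = (3, 2, -4).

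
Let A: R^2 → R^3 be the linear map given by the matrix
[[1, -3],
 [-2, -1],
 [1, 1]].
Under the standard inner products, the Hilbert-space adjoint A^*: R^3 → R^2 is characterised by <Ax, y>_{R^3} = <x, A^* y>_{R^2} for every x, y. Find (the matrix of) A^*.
A^* = A^T =
[[1, -2, 1],
 [-3, -1, 1]]

For real matrices with standard dot products, the defining identity <Ax, y> = <x, A^* y> gives (Ax)^T y = x^T (A^*) y, i.e. x^T A^T y = x^T (A^*) y. Since this holds for all x, y, we must have A^* = A^T. Therefore
A^* =
[[1, -2, 1],
 [-3, -1, 1]].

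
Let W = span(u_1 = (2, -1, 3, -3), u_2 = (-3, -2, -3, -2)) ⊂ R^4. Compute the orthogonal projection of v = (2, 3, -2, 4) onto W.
proj_W(v) = (27/61, 158/61, -33/61, 278/61)

Set up U = [u_1 | ... | u_2] ∈ R^(4×2). The projector onto W = col(U) is P = U (U^T U)^(-1) U^T.
Compute U^T U =
  [23, -7]
  [-7, 26],
and U^T v = (-17, -14).
Solve U^T U · c = U^T v for the coefficients: c = (-60/61, -49/61). The projection is proj_W(v) = U c.
Check: (v - proj_W(v)) · u_1 = 0  (should be 0).
Check: (v - proj_W(v)) · u_2 = 0  (should be 0).
Result: proj_W(v) = (27/61, 158/61, -33/61, 278/61).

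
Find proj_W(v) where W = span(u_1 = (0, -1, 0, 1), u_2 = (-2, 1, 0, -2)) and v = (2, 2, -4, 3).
proj_W(v) = (26/9, 2/9, 0, 11/9)

Set up U = [u_1 | ... | u_2] ∈ R^(4×2). The projector onto W = col(U) is P = U (U^T U)^(-1) U^T.
Compute U^T U =
  [2, -3]
  [-3, 9],
and U^T v = (1, -8).
Solve U^T U · c = U^T v for the coefficients: c = (-5/3, -13/9). The projection is proj_W(v) = U c.
Check: (v - proj_W(v)) · u_1 = 0  (should be 0).
Check: (v - proj_W(v)) · u_2 = 0  (should be 0).
Result: proj_W(v) = (26/9, 2/9, 0, 11/9).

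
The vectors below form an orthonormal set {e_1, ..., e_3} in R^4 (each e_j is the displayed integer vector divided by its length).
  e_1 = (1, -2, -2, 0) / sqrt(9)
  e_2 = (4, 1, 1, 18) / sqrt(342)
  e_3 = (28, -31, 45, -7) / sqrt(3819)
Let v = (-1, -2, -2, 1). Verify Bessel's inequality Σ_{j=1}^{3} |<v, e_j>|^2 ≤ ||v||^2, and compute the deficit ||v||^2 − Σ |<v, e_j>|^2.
Σ |<v, e_j>|^2 = 454/67; ||v||^2 = 10; deficit = 216/67

Write each e_j = u_j / sqrt(<u_j, u_j>) where u_j is the displayed integer vector. Then <v, e_j> = <v, u_j> / sqrt(<u_j, u_j>), so |<v, e_j>|^2 = <v, u_j>^2 / <u_j, u_j>.
Coefficients: <v, e_1> = 7/sqrt(9), <v, e_2> = 10/sqrt(342), <v, e_3> = -63/sqrt(3819).
Square and sum: Σ |<v, e_j>|^2 = 454/67.
Compute ||v||^2 = v·v = 10.
Deficit = 10 − 454/67 = 216/67 ≥ 0, confirming Bessel's inequality. (The deficit equals ||v − Σ <v,e_j> e_j||^2, the squared distance from v to span{e_j}.)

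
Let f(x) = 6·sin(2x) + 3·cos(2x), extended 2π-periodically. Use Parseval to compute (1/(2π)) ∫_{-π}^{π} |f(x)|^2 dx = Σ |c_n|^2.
Σ |c_n|^2 = 45/2

Expand |f|^2 and use orthogonality of {sin(nx), cos(mx)} on [-π, π]:
  ∫_{-π}^{π} sin(nx)^2 dx = π, ∫ cos(mx)^2 dx = π, and cross terms integrate to 0.
So ∫_{-π}^{π} f(x)^2 dx = 6^2 · π + 3^2 · π = (36 + 9)π.
Divide by 2π: (36 + 9)/2 = 45/2.
By Parseval, this equals Σ |c_n|^2.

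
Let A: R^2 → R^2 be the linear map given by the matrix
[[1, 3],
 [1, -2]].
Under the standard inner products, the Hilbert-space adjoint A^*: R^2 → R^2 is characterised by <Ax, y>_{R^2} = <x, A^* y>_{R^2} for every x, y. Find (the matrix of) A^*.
A^* = A^T =
[[1, 1],
 [3, -2]]

For real matrices with standard dot products, the defining identity <Ax, y> = <x, A^* y> gives (Ax)^T y = x^T (A^*) y, i.e. x^T A^T y = x^T (A^*) y. Since this holds for all x, y, we must have A^* = A^T. Therefore
A^* =
[[1, 1],
 [3, -2]].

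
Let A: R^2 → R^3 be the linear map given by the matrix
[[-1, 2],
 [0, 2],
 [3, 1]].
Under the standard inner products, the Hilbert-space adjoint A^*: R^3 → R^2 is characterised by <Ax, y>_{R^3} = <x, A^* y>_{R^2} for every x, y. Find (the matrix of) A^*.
A^* = A^T =
[[-1, 0, 3],
 [2, 2, 1]]

For real matrices with standard dot products, the defining identity <Ax, y> = <x, A^* y> gives (Ax)^T y = x^T (A^*) y, i.e. x^T A^T y = x^T (A^*) y. Since this holds for all x, y, we must have A^* = A^T. Therefore
A^* =
[[-1, 0, 3],
 [2, 2, 1]].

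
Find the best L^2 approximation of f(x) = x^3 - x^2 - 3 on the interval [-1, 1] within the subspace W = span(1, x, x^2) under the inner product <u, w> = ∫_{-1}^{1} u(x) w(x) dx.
g(x) = -x^2 + 3*x/5 - 3

The best approximation g ∈ W is the orthogonal projection of f onto W. Writing g = a_0 + a_1 x + a_2 x^2, the coefficients solve the normal equations G · a = b where
  G_{ij} = <φ_i, φ_j> and b_i = <f, φ_i>, with φ_0 = 1, φ_1 = x, φ_2 = x^2.
G =
  [2, 0, 2/3]
  [0, 2/3, 0]
  [2/3, 0, 2/5],
b = (-20/3, 2/5, -12/5).
Solving gives a_0 = -3, a_1 = 3/5, a_2 = -1, so
  g(x) = -x^2 + 3*x/5 - 3.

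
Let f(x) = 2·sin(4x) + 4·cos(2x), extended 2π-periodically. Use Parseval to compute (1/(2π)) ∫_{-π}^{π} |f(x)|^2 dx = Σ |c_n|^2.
Σ |c_n|^2 = 10

Expand |f|^2 and use orthogonality of {sin(nx), cos(mx)} on [-π, π]:
  ∫_{-π}^{π} sin(nx)^2 dx = π, ∫ cos(mx)^2 dx = π, and cross terms integrate to 0.
So ∫_{-π}^{π} f(x)^2 dx = 2^2 · π + 4^2 · π = (4 + 16)π.
Divide by 2π: (4 + 16)/2 = 10.
By Parseval, this equals Σ |c_n|^2.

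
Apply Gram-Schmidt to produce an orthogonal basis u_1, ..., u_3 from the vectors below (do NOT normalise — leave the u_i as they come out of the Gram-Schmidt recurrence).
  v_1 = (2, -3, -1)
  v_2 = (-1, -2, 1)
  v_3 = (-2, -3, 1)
Orthogonal basis:
  u_1 = (2, -3, -1)
  u_2 = (-10/7, -19/14, 17/14)
  u_3 = (-2/5, -2/25, -14/25)

Apply the Gram-Schmidt recurrence
  u_1 = v_1
  u_i = v_i − Σ_{j<i} ((v_i · u_j) / (u_j · u_j)) · u_j.

Step by step this gives:
  u_1 = (2, -3, -1)
  u_2 = (-10/7, -19/14, 17/14)
  u_3 = (-2/5, -2/25, -14/25)

Orthogonality check:
  u_2 · u_1 = 0 (should be 0)
  u_3 · u_1 = 0 (should be 0)
  u_3 · u_2 = 0 (should be 0)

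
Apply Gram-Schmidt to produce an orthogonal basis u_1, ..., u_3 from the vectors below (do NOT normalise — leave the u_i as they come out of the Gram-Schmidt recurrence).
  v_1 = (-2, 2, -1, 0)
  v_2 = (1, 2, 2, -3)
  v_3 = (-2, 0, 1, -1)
Orthogonal basis:
  u_1 = (-2, 2, -1, 0)
  u_2 = (1, 2, 2, -3)
  u_3 = (-3/2, -1, 1, -1/2)

Apply the Gram-Schmidt recurrence
  u_1 = v_1
  u_i = v_i − Σ_{j<i} ((v_i · u_j) / (u_j · u_j)) · u_j.

Step by step this gives:
  u_1 = (-2, 2, -1, 0)
  u_2 = (1, 2, 2, -3)
  u_3 = (-3/2, -1, 1, -1/2)

Orthogonality check:
  u_2 · u_1 = 0 (should be 0)
  u_3 · u_1 = 0 (should be 0)
  u_3 · u_2 = 0 (should be 0)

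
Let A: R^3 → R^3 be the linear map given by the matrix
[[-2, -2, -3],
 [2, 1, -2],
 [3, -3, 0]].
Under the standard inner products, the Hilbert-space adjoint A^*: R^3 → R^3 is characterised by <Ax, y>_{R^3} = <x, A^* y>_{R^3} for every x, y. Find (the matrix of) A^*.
A^* = A^T =
[[-2, 2, 3],
 [-2, 1, -3],
 [-3, -2, 0]]

For real matrices with standard dot products, the defining identity <Ax, y> = <x, A^* y> gives (Ax)^T y = x^T (A^*) y, i.e. x^T A^T y = x^T (A^*) y. Since this holds for all x, y, we must have A^* = A^T. Therefore
A^* =
[[-2, 2, 3],
 [-2, 1, -3],
 [-3, -2, 0]].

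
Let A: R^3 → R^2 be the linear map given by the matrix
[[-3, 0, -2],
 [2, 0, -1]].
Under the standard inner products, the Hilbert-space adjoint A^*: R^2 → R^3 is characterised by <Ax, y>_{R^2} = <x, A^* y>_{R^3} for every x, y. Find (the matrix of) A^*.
A^* = A^T =
[[-3, 2],
 [0, 0],
 [-2, -1]]

For real matrices with standard dot products, the defining identity <Ax, y> = <x, A^* y> gives (Ax)^T y = x^T (A^*) y, i.e. x^T A^T y = x^T (A^*) y. Since this holds for all x, y, we must have A^* = A^T. Therefore
A^* =
[[-3, 2],
 [0, 0],
 [-2, -1]].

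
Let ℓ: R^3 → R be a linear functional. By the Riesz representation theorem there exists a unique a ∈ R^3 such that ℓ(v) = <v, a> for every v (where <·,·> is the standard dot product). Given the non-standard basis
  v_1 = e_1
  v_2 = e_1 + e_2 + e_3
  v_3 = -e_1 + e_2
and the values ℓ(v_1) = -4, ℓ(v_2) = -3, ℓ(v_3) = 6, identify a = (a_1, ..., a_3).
a = (-4, 2, -1)

Write a = (a_1, ..., a_3) in the standard basis. For each basis vector v_i, ℓ(v_i) = <v_i, a> is a linear equation in the a_j's. Collect the n equations into a matrix system V a = ℓ, where row i of V is v_i (expressed in the standard basis). Since V is invertible (lower-triangular with 1s on the diagonal, up to permutation), solve by back-substitution:
  V =
[[1, 0, 0],
 [1, 1, 1],
 [-1, 1, 0]]
  V a = (-4, -3, 6)
Solving gives a = (-4, 2, -1).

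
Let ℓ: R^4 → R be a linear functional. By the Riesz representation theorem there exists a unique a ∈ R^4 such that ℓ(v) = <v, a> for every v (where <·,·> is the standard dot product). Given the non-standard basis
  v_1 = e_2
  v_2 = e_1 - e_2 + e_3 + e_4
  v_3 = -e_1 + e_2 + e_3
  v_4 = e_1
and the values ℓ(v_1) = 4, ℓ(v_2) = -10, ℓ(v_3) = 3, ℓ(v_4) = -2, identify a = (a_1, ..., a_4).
a = (-2, 4, -3, -1)

Write a = (a_1, ..., a_4) in the standard basis. For each basis vector v_i, ℓ(v_i) = <v_i, a> is a linear equation in the a_j's. Collect the n equations into a matrix system V a = ℓ, where row i of V is v_i (expressed in the standard basis). Since V is invertible (lower-triangular with 1s on the diagonal, up to permutation), solve by back-substitution:
  V =
[[0, 1, 0, 0],
 [1, -1, 1, 1],
 [-1, 1, 1, 0],
 [1, 0, 0, 0]]
  V a = (4, -10, 3, -2)
Solving gives a = (-2, 4, -3, -1).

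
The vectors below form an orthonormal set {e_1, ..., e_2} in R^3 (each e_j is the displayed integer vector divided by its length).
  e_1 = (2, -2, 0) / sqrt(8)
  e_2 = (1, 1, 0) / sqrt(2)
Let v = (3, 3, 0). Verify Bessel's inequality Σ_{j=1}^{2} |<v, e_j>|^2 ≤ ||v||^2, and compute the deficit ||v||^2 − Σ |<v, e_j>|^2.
Σ |<v, e_j>|^2 = 18; ||v||^2 = 18; deficit = 0

Write each e_j = u_j / sqrt(<u_j, u_j>) where u_j is the displayed integer vector. Then <v, e_j> = <v, u_j> / sqrt(<u_j, u_j>), so |<v, e_j>|^2 = <v, u_j>^2 / <u_j, u_j>.
Coefficients: <v, e_1> = 0/sqrt(8), <v, e_2> = 6/sqrt(2).
Square and sum: Σ |<v, e_j>|^2 = 18.
Compute ||v||^2 = v·v = 18.
Deficit = 18 − 18 = 0 ≥ 0, confirming Bessel's inequality. (The deficit equals ||v − Σ <v,e_j> e_j||^2, the squared distance from v to span{e_j}.)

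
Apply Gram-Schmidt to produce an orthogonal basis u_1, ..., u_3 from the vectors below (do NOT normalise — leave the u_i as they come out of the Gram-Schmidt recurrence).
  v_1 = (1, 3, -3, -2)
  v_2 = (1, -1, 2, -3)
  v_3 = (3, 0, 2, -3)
Orthogonal basis:
  u_1 = (1, 3, -3, -2)
  u_2 = (25/23, -17/23, 40/23, -73/23)
  u_3 = (52/31, 13/31, 15/31, 23/31)

Apply the Gram-Schmidt recurrence
  u_1 = v_1
  u_i = v_i − Σ_{j<i} ((v_i · u_j) / (u_j · u_j)) · u_j.

Step by step this gives:
  u_1 = (1, 3, -3, -2)
  u_2 = (25/23, -17/23, 40/23, -73/23)
  u_3 = (52/31, 13/31, 15/31, 23/31)

Orthogonality check:
  u_2 · u_1 = 0 (should be 0)
  u_3 · u_1 = 0 (should be 0)
  u_3 · u_2 = 0 (should be 0)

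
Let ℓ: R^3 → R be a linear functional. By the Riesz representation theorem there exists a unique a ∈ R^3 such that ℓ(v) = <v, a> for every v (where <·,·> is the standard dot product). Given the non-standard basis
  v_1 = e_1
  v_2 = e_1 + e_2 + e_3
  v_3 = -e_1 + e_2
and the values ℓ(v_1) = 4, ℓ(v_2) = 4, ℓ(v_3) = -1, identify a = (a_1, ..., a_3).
a = (4, 3, -3)

Write a = (a_1, ..., a_3) in the standard basis. For each basis vector v_i, ℓ(v_i) = <v_i, a> is a linear equation in the a_j's. Collect the n equations into a matrix system V a = ℓ, where row i of V is v_i (expressed in the standard basis). Since V is invertible (lower-triangular with 1s on the diagonal, up to permutation), solve by back-substitution:
  V =
[[1, 0, 0],
 [1, 1, 1],
 [-1, 1, 0]]
  V a = (4, 4, -1)
Solving gives a = (4, 3, -3).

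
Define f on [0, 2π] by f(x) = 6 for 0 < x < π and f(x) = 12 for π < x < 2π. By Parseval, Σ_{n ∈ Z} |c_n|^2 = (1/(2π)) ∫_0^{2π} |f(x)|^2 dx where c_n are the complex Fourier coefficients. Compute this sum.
Σ |c_n|^2 = 90

Parseval equates the L^2 energy of f (normalised by 1/(2π)) with the ℓ^2 sum of its Fourier coefficients: (1/(2π)) ∫_0^{2π} |f|^2 = Σ |c_n|^2.
Compute the left side: (1/(2π)) [∫_0^π 6^2 dx + ∫_π^{2π} 12^2 dx] = (1/(2π)) · (36π + 144π) = (36 + 144)/2 = 90.
So Σ_{n ∈ Z} |c_n|^2 = 90.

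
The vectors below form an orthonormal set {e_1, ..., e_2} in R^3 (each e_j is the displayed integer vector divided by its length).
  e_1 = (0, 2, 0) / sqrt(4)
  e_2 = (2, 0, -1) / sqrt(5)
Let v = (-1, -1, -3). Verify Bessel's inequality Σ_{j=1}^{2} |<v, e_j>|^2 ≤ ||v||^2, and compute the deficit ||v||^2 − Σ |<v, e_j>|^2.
Σ |<v, e_j>|^2 = 6/5; ||v||^2 = 11; deficit = 49/5

Write each e_j = u_j / sqrt(<u_j, u_j>) where u_j is the displayed integer vector. Then <v, e_j> = <v, u_j> / sqrt(<u_j, u_j>), so |<v, e_j>|^2 = <v, u_j>^2 / <u_j, u_j>.
Coefficients: <v, e_1> = -2/sqrt(4), <v, e_2> = 1/sqrt(5).
Square and sum: Σ |<v, e_j>|^2 = 6/5.
Compute ||v||^2 = v·v = 11.
Deficit = 11 − 6/5 = 49/5 ≥ 0, confirming Bessel's inequality. (The deficit equals ||v − Σ <v,e_j> e_j||^2, the squared distance from v to span{e_j}.)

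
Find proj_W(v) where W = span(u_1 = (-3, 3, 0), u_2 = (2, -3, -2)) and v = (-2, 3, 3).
proj_W(v) = (-16/9, 29/9, 26/9)

Set up U = [u_1 | ... | u_2] ∈ R^(3×2). The projector onto W = col(U) is P = U (U^T U)^(-1) U^T.
Compute U^T U =
  [18, -15]
  [-15, 17],
and U^T v = (15, -19).
Solve U^T U · c = U^T v for the coefficients: c = (-10/27, -13/9). The projection is proj_W(v) = U c.
Check: (v - proj_W(v)) · u_1 = 0  (should be 0).
Check: (v - proj_W(v)) · u_2 = 0  (should be 0).
Result: proj_W(v) = (-16/9, 29/9, 26/9).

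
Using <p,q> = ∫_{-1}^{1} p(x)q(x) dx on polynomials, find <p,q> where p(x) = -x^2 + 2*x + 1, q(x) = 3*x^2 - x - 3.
<p,q> = -68/15

Expand the product: p(x)·q(x) = -3*x^4 + 7*x^3 + 4*x^2 - 7*x - 3.
∫_{-1}^{1} of each monomial x^k gives [2/(k+1) if k even, 0 if k odd]. Integrating term-by-term (or equivalently evaluating the antiderivative F(x) = -3*x^5/5 + 7*x^4/4 + 4*x^3/3 - 7*x^2/2 - 3*x at the endpoints):
  F(1) − F(−1) = -241/60 − (31/60) = -68/15.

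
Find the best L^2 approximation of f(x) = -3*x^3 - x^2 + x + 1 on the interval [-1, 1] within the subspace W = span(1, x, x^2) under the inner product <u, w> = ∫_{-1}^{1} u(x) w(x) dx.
g(x) = -x^2 - 4*x/5 + 1

The best approximation g ∈ W is the orthogonal projection of f onto W. Writing g = a_0 + a_1 x + a_2 x^2, the coefficients solve the normal equations G · a = b where
  G_{ij} = <φ_i, φ_j> and b_i = <f, φ_i>, with φ_0 = 1, φ_1 = x, φ_2 = x^2.
G =
  [2, 0, 2/3]
  [0, 2/3, 0]
  [2/3, 0, 2/5],
b = (4/3, -8/15, 4/15).
Solving gives a_0 = 1, a_1 = -4/5, a_2 = -1, so
  g(x) = -x^2 - 4*x/5 + 1.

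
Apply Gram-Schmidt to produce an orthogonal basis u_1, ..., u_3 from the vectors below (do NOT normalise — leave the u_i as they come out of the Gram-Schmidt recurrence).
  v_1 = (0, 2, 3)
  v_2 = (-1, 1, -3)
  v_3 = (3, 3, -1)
Orthogonal basis:
  u_1 = (0, 2, 3)
  u_2 = (-1, 27/13, -18/13)
  u_3 = (171/47, 57/47, -38/47)

Apply the Gram-Schmidt recurrence
  u_1 = v_1
  u_i = v_i − Σ_{j<i} ((v_i · u_j) / (u_j · u_j)) · u_j.

Step by step this gives:
  u_1 = (0, 2, 3)
  u_2 = (-1, 27/13, -18/13)
  u_3 = (171/47, 57/47, -38/47)

Orthogonality check:
  u_2 · u_1 = 0 (should be 0)
  u_3 · u_1 = 0 (should be 0)
  u_3 · u_2 = 0 (should be 0)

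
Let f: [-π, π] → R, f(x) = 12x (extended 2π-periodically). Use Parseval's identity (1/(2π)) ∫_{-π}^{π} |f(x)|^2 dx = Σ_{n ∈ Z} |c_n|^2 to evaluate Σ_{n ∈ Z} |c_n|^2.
Σ |c_n|^2 = 48π^2

Expand and integrate term by term over [-π, π]:
  ∫ (12x)^2 dx = 144·(2π^3/3); ∫ 2·12·(0)·x dx = 0 (odd integrand); ∫ 0^2 dx = 0·2π.
So (1/(2π)) ∫_{-π}^{π} (12x)^2 dx = 144π^2/3 + 0 = 48π^2.
Parseval ⇒ Σ |c_n|^2 = 48π^2.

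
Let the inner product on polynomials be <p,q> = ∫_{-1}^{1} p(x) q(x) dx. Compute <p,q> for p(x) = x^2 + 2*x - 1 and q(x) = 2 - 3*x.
<p,q> = -20/3

Expand the product: p(x)·q(x) = -3*x^3 - 4*x^2 + 7*x - 2.
∫_{-1}^{1} of each monomial x^k gives [2/(k+1) if k even, 0 if k odd]. Integrating term-by-term (or equivalently evaluating the antiderivative F(x) = -3*x^4/4 - 4*x^3/3 + 7*x^2/2 - 2*x at the endpoints):
  F(1) − F(−1) = -7/12 − (73/12) = -20/3.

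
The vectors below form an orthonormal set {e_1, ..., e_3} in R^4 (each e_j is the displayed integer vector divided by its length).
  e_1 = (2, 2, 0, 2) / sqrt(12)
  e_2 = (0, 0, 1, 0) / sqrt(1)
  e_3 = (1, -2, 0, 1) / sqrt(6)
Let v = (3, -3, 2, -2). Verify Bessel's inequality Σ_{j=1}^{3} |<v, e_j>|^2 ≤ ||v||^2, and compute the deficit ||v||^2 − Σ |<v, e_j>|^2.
Σ |<v, e_j>|^2 = 27/2; ||v||^2 = 26; deficit = 25/2

Write each e_j = u_j / sqrt(<u_j, u_j>) where u_j is the displayed integer vector. Then <v, e_j> = <v, u_j> / sqrt(<u_j, u_j>), so |<v, e_j>|^2 = <v, u_j>^2 / <u_j, u_j>.
Coefficients: <v, e_1> = -4/sqrt(12), <v, e_2> = 2/sqrt(1), <v, e_3> = 7/sqrt(6).
Square and sum: Σ |<v, e_j>|^2 = 27/2.
Compute ||v||^2 = v·v = 26.
Deficit = 26 − 27/2 = 25/2 ≥ 0, confirming Bessel's inequality. (The deficit equals ||v − Σ <v,e_j> e_j||^2, the squared distance from v to span{e_j}.)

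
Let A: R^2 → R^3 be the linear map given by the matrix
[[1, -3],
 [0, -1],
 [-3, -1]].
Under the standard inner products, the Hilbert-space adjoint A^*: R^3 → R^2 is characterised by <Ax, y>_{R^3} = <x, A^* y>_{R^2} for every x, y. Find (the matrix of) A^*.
A^* = A^T =
[[1, 0, -3],
 [-3, -1, -1]]

For real matrices with standard dot products, the defining identity <Ax, y> = <x, A^* y> gives (Ax)^T y = x^T (A^*) y, i.e. x^T A^T y = x^T (A^*) y. Since this holds for all x, y, we must have A^* = A^T. Therefore
A^* =
[[1, 0, -3],
 [-3, -1, -1]].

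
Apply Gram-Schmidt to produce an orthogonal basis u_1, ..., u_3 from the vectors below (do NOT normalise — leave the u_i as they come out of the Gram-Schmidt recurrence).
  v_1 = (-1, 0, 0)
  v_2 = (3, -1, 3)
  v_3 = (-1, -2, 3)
Orthogonal basis:
  u_1 = (-1, 0, 0)
  u_2 = (0, -1, 3)
  u_3 = (0, -9/10, -3/10)

Apply the Gram-Schmidt recurrence
  u_1 = v_1
  u_i = v_i − Σ_{j<i} ((v_i · u_j) / (u_j · u_j)) · u_j.

Step by step this gives:
  u_1 = (-1, 0, 0)
  u_2 = (0, -1, 3)
  u_3 = (0, -9/10, -3/10)

Orthogonality check:
  u_2 · u_1 = 0 (should be 0)
  u_3 · u_1 = 0 (should be 0)
  u_3 · u_2 = 0 (should be 0)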